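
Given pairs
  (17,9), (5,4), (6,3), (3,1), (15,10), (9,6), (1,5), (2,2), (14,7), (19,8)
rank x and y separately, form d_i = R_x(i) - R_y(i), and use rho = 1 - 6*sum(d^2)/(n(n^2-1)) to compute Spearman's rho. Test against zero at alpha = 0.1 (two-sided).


Step 1: Rank x and y separately (midranks; no ties here).
rank(x): 17->9, 5->4, 6->5, 3->3, 15->8, 9->6, 1->1, 2->2, 14->7, 19->10
rank(y): 9->9, 4->4, 3->3, 1->1, 10->10, 6->6, 5->5, 2->2, 7->7, 8->8
Step 2: d_i = R_x(i) - R_y(i); compute d_i^2.
  (9-9)^2=0, (4-4)^2=0, (5-3)^2=4, (3-1)^2=4, (8-10)^2=4, (6-6)^2=0, (1-5)^2=16, (2-2)^2=0, (7-7)^2=0, (10-8)^2=4
sum(d^2) = 32.
Step 3: rho = 1 - 6*32 / (10*(10^2 - 1)) = 1 - 192/990 = 0.806061.
Step 4: Under H0, t = rho * sqrt((n-2)/(1-rho^2)) = 3.8522 ~ t(8).
Step 5: Two-sided p-value from the t-distribution with 8 df = 0.004862.
Step 6: alpha = 0.1. reject H0.

rho = 0.8061, p = 0.004862, reject H0 at alpha = 0.1.


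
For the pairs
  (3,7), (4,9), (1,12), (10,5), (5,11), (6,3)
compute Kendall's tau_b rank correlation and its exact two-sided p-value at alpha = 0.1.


Step 1: Enumerate the 15 unordered pairs (i,j) with i<j and classify each by sign(x_j-x_i) * sign(y_j-y_i).
  (1,2):dx=+1,dy=+2->C; (1,3):dx=-2,dy=+5->D; (1,4):dx=+7,dy=-2->D; (1,5):dx=+2,dy=+4->C
  (1,6):dx=+3,dy=-4->D; (2,3):dx=-3,dy=+3->D; (2,4):dx=+6,dy=-4->D; (2,5):dx=+1,dy=+2->C
  (2,6):dx=+2,dy=-6->D; (3,4):dx=+9,dy=-7->D; (3,5):dx=+4,dy=-1->D; (3,6):dx=+5,dy=-9->D
  (4,5):dx=-5,dy=+6->D; (4,6):dx=-4,dy=-2->C; (5,6):dx=+1,dy=-8->D
Step 2: C = 4, D = 11, total pairs = 15.
Step 3: tau = (C - D)/(n(n-1)/2) = (4 - 11)/15 = -0.466667.
Step 4: Exact two-sided p-value (enumerate n! = 720 permutations of y under H0): p = 0.272222.
Step 5: alpha = 0.1. fail to reject H0.

tau_b = -0.4667 (C=4, D=11), p = 0.272222, fail to reject H0.


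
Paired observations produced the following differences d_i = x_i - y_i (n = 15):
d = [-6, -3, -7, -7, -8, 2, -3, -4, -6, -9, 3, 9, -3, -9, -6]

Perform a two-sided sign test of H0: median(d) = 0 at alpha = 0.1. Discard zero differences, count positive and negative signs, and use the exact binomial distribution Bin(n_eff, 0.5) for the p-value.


Step 1: Discard zero differences. Original n = 15; n_eff = number of nonzero differences = 15.
Nonzero differences (with sign): -6, -3, -7, -7, -8, +2, -3, -4, -6, -9, +3, +9, -3, -9, -6
Step 2: Count signs: positive = 3, negative = 12.
Step 3: Under H0: P(positive) = 0.5, so the number of positives S ~ Bin(15, 0.5).
Step 4: Two-sided exact p-value = sum of Bin(15,0.5) probabilities at or below the observed probability = 0.035156.
Step 5: alpha = 0.1. reject H0.

n_eff = 15, pos = 3, neg = 12, p = 0.035156, reject H0.


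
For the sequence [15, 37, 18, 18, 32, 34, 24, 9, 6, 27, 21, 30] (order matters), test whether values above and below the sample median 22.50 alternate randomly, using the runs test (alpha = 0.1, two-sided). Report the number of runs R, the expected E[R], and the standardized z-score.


Step 1: Compute median = 22.50; label A = above, B = below.
Labels in order: BABBAAABBABA  (n_A = 6, n_B = 6)
Step 2: Count runs R = 8.
Step 3: Under H0 (random ordering), E[R] = 2*n_A*n_B/(n_A+n_B) + 1 = 2*6*6/12 + 1 = 7.0000.
        Var[R] = 2*n_A*n_B*(2*n_A*n_B - n_A - n_B) / ((n_A+n_B)^2 * (n_A+n_B-1)) = 4320/1584 = 2.7273.
        SD[R] = 1.6514.
Step 4: Continuity-corrected z = (R - 0.5 - E[R]) / SD[R] = (8 - 0.5 - 7.0000) / 1.6514 = 0.3028.
Step 5: Two-sided p-value via normal approximation = 2*(1 - Phi(|z|)) = 0.762069.
Step 6: alpha = 0.1. fail to reject H0.

R = 8, z = 0.3028, p = 0.762069, fail to reject H0.


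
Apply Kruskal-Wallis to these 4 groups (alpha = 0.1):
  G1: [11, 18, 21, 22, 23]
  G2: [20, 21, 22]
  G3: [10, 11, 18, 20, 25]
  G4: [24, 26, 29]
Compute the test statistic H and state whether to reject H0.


Step 1: Combine all N = 16 observations and assign midranks.
sorted (value, group, rank): (10,G3,1), (11,G1,2.5), (11,G3,2.5), (18,G1,4.5), (18,G3,4.5), (20,G2,6.5), (20,G3,6.5), (21,G1,8.5), (21,G2,8.5), (22,G1,10.5), (22,G2,10.5), (23,G1,12), (24,G4,13), (25,G3,14), (26,G4,15), (29,G4,16)
Step 2: Sum ranks within each group.
R_1 = 38 (n_1 = 5)
R_2 = 25.5 (n_2 = 3)
R_3 = 28.5 (n_3 = 5)
R_4 = 44 (n_4 = 3)
Step 3: H = 12/(N(N+1)) * sum(R_i^2/n_i) - 3(N+1)
     = 12/(16*17) * (38^2/5 + 25.5^2/3 + 28.5^2/5 + 44^2/3) - 3*17
     = 0.044118 * 1313.33 - 51
     = 6.941176.
Step 4: Ties present; correction factor C = 1 - 30/(16^3 - 16) = 0.992647. Corrected H = 6.941176 / 0.992647 = 6.992593.
Step 5: Under H0, H ~ chi^2(3); p-value = 0.072134.
Step 6: alpha = 0.1. reject H0.

H = 6.9926, df = 3, p = 0.072134, reject H0.


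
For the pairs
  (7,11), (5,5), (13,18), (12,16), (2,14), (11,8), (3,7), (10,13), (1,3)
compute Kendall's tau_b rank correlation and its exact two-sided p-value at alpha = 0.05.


Step 1: Enumerate the 36 unordered pairs (i,j) with i<j and classify each by sign(x_j-x_i) * sign(y_j-y_i).
  (1,2):dx=-2,dy=-6->C; (1,3):dx=+6,dy=+7->C; (1,4):dx=+5,dy=+5->C; (1,5):dx=-5,dy=+3->D
  (1,6):dx=+4,dy=-3->D; (1,7):dx=-4,dy=-4->C; (1,8):dx=+3,dy=+2->C; (1,9):dx=-6,dy=-8->C
  (2,3):dx=+8,dy=+13->C; (2,4):dx=+7,dy=+11->C; (2,5):dx=-3,dy=+9->D; (2,6):dx=+6,dy=+3->C
  (2,7):dx=-2,dy=+2->D; (2,8):dx=+5,dy=+8->C; (2,9):dx=-4,dy=-2->C; (3,4):dx=-1,dy=-2->C
  (3,5):dx=-11,dy=-4->C; (3,6):dx=-2,dy=-10->C; (3,7):dx=-10,dy=-11->C; (3,8):dx=-3,dy=-5->C
  (3,9):dx=-12,dy=-15->C; (4,5):dx=-10,dy=-2->C; (4,6):dx=-1,dy=-8->C; (4,7):dx=-9,dy=-9->C
  (4,8):dx=-2,dy=-3->C; (4,9):dx=-11,dy=-13->C; (5,6):dx=+9,dy=-6->D; (5,7):dx=+1,dy=-7->D
  (5,8):dx=+8,dy=-1->D; (5,9):dx=-1,dy=-11->C; (6,7):dx=-8,dy=-1->C; (6,8):dx=-1,dy=+5->D
  (6,9):dx=-10,dy=-5->C; (7,8):dx=+7,dy=+6->C; (7,9):dx=-2,dy=-4->C; (8,9):dx=-9,dy=-10->C
Step 2: C = 28, D = 8, total pairs = 36.
Step 3: tau = (C - D)/(n(n-1)/2) = (28 - 8)/36 = 0.555556.
Step 4: Exact two-sided p-value (enumerate n! = 362880 permutations of y under H0): p = 0.044615.
Step 5: alpha = 0.05. reject H0.

tau_b = 0.5556 (C=28, D=8), p = 0.044615, reject H0.


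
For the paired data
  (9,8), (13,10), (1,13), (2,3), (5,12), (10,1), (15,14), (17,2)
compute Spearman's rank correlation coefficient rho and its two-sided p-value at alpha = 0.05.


Step 1: Rank x and y separately (midranks; no ties here).
rank(x): 9->4, 13->6, 1->1, 2->2, 5->3, 10->5, 15->7, 17->8
rank(y): 8->4, 10->5, 13->7, 3->3, 12->6, 1->1, 14->8, 2->2
Step 2: d_i = R_x(i) - R_y(i); compute d_i^2.
  (4-4)^2=0, (6-5)^2=1, (1-7)^2=36, (2-3)^2=1, (3-6)^2=9, (5-1)^2=16, (7-8)^2=1, (8-2)^2=36
sum(d^2) = 100.
Step 3: rho = 1 - 6*100 / (8*(8^2 - 1)) = 1 - 600/504 = -0.190476.
Step 4: Under H0, t = rho * sqrt((n-2)/(1-rho^2)) = -0.4753 ~ t(6).
Step 5: Two-sided p-value from the t-distribution with 6 df = 0.651401.
Step 6: alpha = 0.05. fail to reject H0.

rho = -0.1905, p = 0.651401, fail to reject H0 at alpha = 0.05.


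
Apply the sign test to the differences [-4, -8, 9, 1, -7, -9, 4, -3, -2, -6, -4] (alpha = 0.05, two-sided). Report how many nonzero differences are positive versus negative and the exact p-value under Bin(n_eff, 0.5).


Step 1: Discard zero differences. Original n = 11; n_eff = number of nonzero differences = 11.
Nonzero differences (with sign): -4, -8, +9, +1, -7, -9, +4, -3, -2, -6, -4
Step 2: Count signs: positive = 3, negative = 8.
Step 3: Under H0: P(positive) = 0.5, so the number of positives S ~ Bin(11, 0.5).
Step 4: Two-sided exact p-value = sum of Bin(11,0.5) probabilities at or below the observed probability = 0.226562.
Step 5: alpha = 0.05. fail to reject H0.

n_eff = 11, pos = 3, neg = 8, p = 0.226562, fail to reject H0.


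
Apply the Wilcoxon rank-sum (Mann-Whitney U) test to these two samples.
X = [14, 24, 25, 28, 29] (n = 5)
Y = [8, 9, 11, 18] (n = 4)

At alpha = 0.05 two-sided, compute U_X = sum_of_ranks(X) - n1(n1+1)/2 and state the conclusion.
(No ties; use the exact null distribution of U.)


Step 1: Combine and sort all 9 observations; assign midranks.
sorted (value, group): (8,Y), (9,Y), (11,Y), (14,X), (18,Y), (24,X), (25,X), (28,X), (29,X)
ranks: 8->1, 9->2, 11->3, 14->4, 18->5, 24->6, 25->7, 28->8, 29->9
Step 2: Rank sum for X: R1 = 4 + 6 + 7 + 8 + 9 = 34.
Step 3: U_X = R1 - n1(n1+1)/2 = 34 - 5*6/2 = 34 - 15 = 19.
       U_Y = n1*n2 - U_X = 20 - 19 = 1.
Step 4: No ties, so the exact null distribution of U (based on enumerating the C(9,5) = 126 equally likely rank assignments) gives the two-sided p-value.
Step 5: p-value = 0.031746; compare to alpha = 0.05. reject H0.

U_X = 19, p = 0.031746, reject H0 at alpha = 0.05.


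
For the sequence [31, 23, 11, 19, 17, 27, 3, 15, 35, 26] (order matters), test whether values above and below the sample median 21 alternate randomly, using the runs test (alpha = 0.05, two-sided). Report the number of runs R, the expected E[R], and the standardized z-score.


Step 1: Compute median = 21; label A = above, B = below.
Labels in order: AABBBABBAA  (n_A = 5, n_B = 5)
Step 2: Count runs R = 5.
Step 3: Under H0 (random ordering), E[R] = 2*n_A*n_B/(n_A+n_B) + 1 = 2*5*5/10 + 1 = 6.0000.
        Var[R] = 2*n_A*n_B*(2*n_A*n_B - n_A - n_B) / ((n_A+n_B)^2 * (n_A+n_B-1)) = 2000/900 = 2.2222.
        SD[R] = 1.4907.
Step 4: Continuity-corrected z = (R + 0.5 - E[R]) / SD[R] = (5 + 0.5 - 6.0000) / 1.4907 = -0.3354.
Step 5: Two-sided p-value via normal approximation = 2*(1 - Phi(|z|)) = 0.737316.
Step 6: alpha = 0.05. fail to reject H0.

R = 5, z = -0.3354, p = 0.737316, fail to reject H0.


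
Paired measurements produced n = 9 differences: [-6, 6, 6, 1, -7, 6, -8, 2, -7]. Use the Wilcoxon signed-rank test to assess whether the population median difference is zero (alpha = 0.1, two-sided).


Step 1: Drop any zero differences (none here) and take |d_i|.
|d| = [6, 6, 6, 1, 7, 6, 8, 2, 7]
Step 2: Midrank |d_i| (ties get averaged ranks).
ranks: |6|->4.5, |6|->4.5, |6|->4.5, |1|->1, |7|->7.5, |6|->4.5, |8|->9, |2|->2, |7|->7.5
Step 3: Attach original signs; sum ranks with positive sign and with negative sign.
W+ = 4.5 + 4.5 + 1 + 4.5 + 2 = 16.5
W- = 4.5 + 7.5 + 9 + 7.5 = 28.5
(Check: W+ + W- = 45 should equal n(n+1)/2 = 45.)
Step 4: Test statistic W = min(W+, W-) = 16.5.
Step 5: Ties in |d|, so use the tie-corrected normal approximation.
        E[W] = n(n+1)/4 = 9*10/4 = 22.5.
        Tie groups: |d|=6 (t=4), |d|=7 (t=2); sum(t^3 - t) = 66.
        Var[W] = n(n+1)(2n+1)/24 - sum(t^3-t)/48 = 1710/24 - 66/48 = 69.875.
        z = (W - E[W]) / sqrt(Var[W]) = (16.5 - 22.5) / 8.3591 = -0.7178.
        Two-sided p = 2*Phi(z) = 0.472894.
Step 6: alpha = 0.1. fail to reject H0.

W+ = 16.5, W- = 28.5, W = min = 16.5, p = 0.472894, fail to reject H0.


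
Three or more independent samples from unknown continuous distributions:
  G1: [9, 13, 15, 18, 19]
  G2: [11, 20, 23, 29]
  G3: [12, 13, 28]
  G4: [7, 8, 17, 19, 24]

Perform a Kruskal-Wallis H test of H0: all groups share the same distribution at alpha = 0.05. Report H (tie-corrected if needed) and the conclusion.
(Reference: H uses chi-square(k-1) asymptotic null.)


Step 1: Combine all N = 17 observations and assign midranks.
sorted (value, group, rank): (7,G4,1), (8,G4,2), (9,G1,3), (11,G2,4), (12,G3,5), (13,G1,6.5), (13,G3,6.5), (15,G1,8), (17,G4,9), (18,G1,10), (19,G1,11.5), (19,G4,11.5), (20,G2,13), (23,G2,14), (24,G4,15), (28,G3,16), (29,G2,17)
Step 2: Sum ranks within each group.
R_1 = 39 (n_1 = 5)
R_2 = 48 (n_2 = 4)
R_3 = 27.5 (n_3 = 3)
R_4 = 38.5 (n_4 = 5)
Step 3: H = 12/(N(N+1)) * sum(R_i^2/n_i) - 3(N+1)
     = 12/(17*18) * (39^2/5 + 48^2/4 + 27.5^2/3 + 38.5^2/5) - 3*18
     = 0.039216 * 1428.73 - 54
     = 2.028758.
Step 4: Ties present; correction factor C = 1 - 12/(17^3 - 17) = 0.997549. Corrected H = 2.028758 / 0.997549 = 2.033743.
Step 5: Under H0, H ~ chi^2(3); p-value = 0.565433.
Step 6: alpha = 0.05. fail to reject H0.

H = 2.0337, df = 3, p = 0.565433, fail to reject H0.


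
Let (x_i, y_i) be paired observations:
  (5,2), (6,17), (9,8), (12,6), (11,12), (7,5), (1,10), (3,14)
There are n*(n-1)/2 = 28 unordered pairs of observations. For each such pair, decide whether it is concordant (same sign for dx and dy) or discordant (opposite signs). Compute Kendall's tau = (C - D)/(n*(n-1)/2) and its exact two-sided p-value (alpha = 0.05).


Step 1: Enumerate the 28 unordered pairs (i,j) with i<j and classify each by sign(x_j-x_i) * sign(y_j-y_i).
  (1,2):dx=+1,dy=+15->C; (1,3):dx=+4,dy=+6->C; (1,4):dx=+7,dy=+4->C; (1,5):dx=+6,dy=+10->C
  (1,6):dx=+2,dy=+3->C; (1,7):dx=-4,dy=+8->D; (1,8):dx=-2,dy=+12->D; (2,3):dx=+3,dy=-9->D
  (2,4):dx=+6,dy=-11->D; (2,5):dx=+5,dy=-5->D; (2,6):dx=+1,dy=-12->D; (2,7):dx=-5,dy=-7->C
  (2,8):dx=-3,dy=-3->C; (3,4):dx=+3,dy=-2->D; (3,5):dx=+2,dy=+4->C; (3,6):dx=-2,dy=-3->C
  (3,7):dx=-8,dy=+2->D; (3,8):dx=-6,dy=+6->D; (4,5):dx=-1,dy=+6->D; (4,6):dx=-5,dy=-1->C
  (4,7):dx=-11,dy=+4->D; (4,8):dx=-9,dy=+8->D; (5,6):dx=-4,dy=-7->C; (5,7):dx=-10,dy=-2->C
  (5,8):dx=-8,dy=+2->D; (6,7):dx=-6,dy=+5->D; (6,8):dx=-4,dy=+9->D; (7,8):dx=+2,dy=+4->C
Step 2: C = 13, D = 15, total pairs = 28.
Step 3: tau = (C - D)/(n(n-1)/2) = (13 - 15)/28 = -0.071429.
Step 4: Exact two-sided p-value (enumerate n! = 40320 permutations of y under H0): p = 0.904861.
Step 5: alpha = 0.05. fail to reject H0.

tau_b = -0.0714 (C=13, D=15), p = 0.904861, fail to reject H0.


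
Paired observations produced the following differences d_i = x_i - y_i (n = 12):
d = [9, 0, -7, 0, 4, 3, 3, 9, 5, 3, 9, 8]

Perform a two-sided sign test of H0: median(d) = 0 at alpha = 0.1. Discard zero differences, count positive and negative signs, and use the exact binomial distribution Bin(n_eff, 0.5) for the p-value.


Step 1: Discard zero differences. Original n = 12; n_eff = number of nonzero differences = 10.
Nonzero differences (with sign): +9, -7, +4, +3, +3, +9, +5, +3, +9, +8
Step 2: Count signs: positive = 9, negative = 1.
Step 3: Under H0: P(positive) = 0.5, so the number of positives S ~ Bin(10, 0.5).
Step 4: Two-sided exact p-value = sum of Bin(10,0.5) probabilities at or below the observed probability = 0.021484.
Step 5: alpha = 0.1. reject H0.

n_eff = 10, pos = 9, neg = 1, p = 0.021484, reject H0.


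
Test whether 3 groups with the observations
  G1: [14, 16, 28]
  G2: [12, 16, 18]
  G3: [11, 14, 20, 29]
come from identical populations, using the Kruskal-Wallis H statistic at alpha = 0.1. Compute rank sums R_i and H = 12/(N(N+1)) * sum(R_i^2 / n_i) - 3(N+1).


Step 1: Combine all N = 10 observations and assign midranks.
sorted (value, group, rank): (11,G3,1), (12,G2,2), (14,G1,3.5), (14,G3,3.5), (16,G1,5.5), (16,G2,5.5), (18,G2,7), (20,G3,8), (28,G1,9), (29,G3,10)
Step 2: Sum ranks within each group.
R_1 = 18 (n_1 = 3)
R_2 = 14.5 (n_2 = 3)
R_3 = 22.5 (n_3 = 4)
Step 3: H = 12/(N(N+1)) * sum(R_i^2/n_i) - 3(N+1)
     = 12/(10*11) * (18^2/3 + 14.5^2/3 + 22.5^2/4) - 3*11
     = 0.109091 * 304.646 - 33
     = 0.234091.
Step 4: Ties present; correction factor C = 1 - 12/(10^3 - 10) = 0.987879. Corrected H = 0.234091 / 0.987879 = 0.236963.
Step 5: Under H0, H ~ chi^2(2); p-value = 0.888268.
Step 6: alpha = 0.1. fail to reject H0.

H = 0.2370, df = 2, p = 0.888268, fail to reject H0.


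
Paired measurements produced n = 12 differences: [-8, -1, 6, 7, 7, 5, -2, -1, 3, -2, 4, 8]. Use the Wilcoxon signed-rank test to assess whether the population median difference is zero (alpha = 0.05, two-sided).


Step 1: Drop any zero differences (none here) and take |d_i|.
|d| = [8, 1, 6, 7, 7, 5, 2, 1, 3, 2, 4, 8]
Step 2: Midrank |d_i| (ties get averaged ranks).
ranks: |8|->11.5, |1|->1.5, |6|->8, |7|->9.5, |7|->9.5, |5|->7, |2|->3.5, |1|->1.5, |3|->5, |2|->3.5, |4|->6, |8|->11.5
Step 3: Attach original signs; sum ranks with positive sign and with negative sign.
W+ = 8 + 9.5 + 9.5 + 7 + 5 + 6 + 11.5 = 56.5
W- = 11.5 + 1.5 + 3.5 + 1.5 + 3.5 = 21.5
(Check: W+ + W- = 78 should equal n(n+1)/2 = 78.)
Step 4: Test statistic W = min(W+, W-) = 21.5.
Step 5: Ties in |d|, so use the tie-corrected normal approximation.
        E[W] = n(n+1)/4 = 12*13/4 = 39.
        Tie groups: |d|=1 (t=2), |d|=2 (t=2), |d|=7 (t=2), |d|=8 (t=2); sum(t^3 - t) = 24.
        Var[W] = n(n+1)(2n+1)/24 - sum(t^3-t)/48 = 3900/24 - 24/48 = 162.
        z = (W - E[W]) / sqrt(Var[W]) = (21.5 - 39) / 12.7279 = -1.3749.
        Two-sided p = 2*Phi(z) = 0.169153.
Step 6: alpha = 0.05. fail to reject H0.

W+ = 56.5, W- = 21.5, W = min = 21.5, p = 0.169153, fail to reject H0.


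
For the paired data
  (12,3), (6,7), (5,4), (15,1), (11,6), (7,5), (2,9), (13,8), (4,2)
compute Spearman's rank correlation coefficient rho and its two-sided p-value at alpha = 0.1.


Step 1: Rank x and y separately (midranks; no ties here).
rank(x): 12->7, 6->4, 5->3, 15->9, 11->6, 7->5, 2->1, 13->8, 4->2
rank(y): 3->3, 7->7, 4->4, 1->1, 6->6, 5->5, 9->9, 8->8, 2->2
Step 2: d_i = R_x(i) - R_y(i); compute d_i^2.
  (7-3)^2=16, (4-7)^2=9, (3-4)^2=1, (9-1)^2=64, (6-6)^2=0, (5-5)^2=0, (1-9)^2=64, (8-8)^2=0, (2-2)^2=0
sum(d^2) = 154.
Step 3: rho = 1 - 6*154 / (9*(9^2 - 1)) = 1 - 924/720 = -0.283333.
Step 4: Under H0, t = rho * sqrt((n-2)/(1-rho^2)) = -0.7817 ~ t(7).
Step 5: Two-sided p-value from the t-distribution with 7 df = 0.460030.
Step 6: alpha = 0.1. fail to reject H0.

rho = -0.2833, p = 0.460030, fail to reject H0 at alpha = 0.1.


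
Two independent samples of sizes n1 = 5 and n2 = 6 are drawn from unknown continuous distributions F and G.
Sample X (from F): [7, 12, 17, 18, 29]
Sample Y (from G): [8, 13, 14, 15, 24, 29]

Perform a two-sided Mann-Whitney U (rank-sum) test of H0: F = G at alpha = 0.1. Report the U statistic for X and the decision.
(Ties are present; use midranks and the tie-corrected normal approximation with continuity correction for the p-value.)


Step 1: Combine and sort all 11 observations; assign midranks.
sorted (value, group): (7,X), (8,Y), (12,X), (13,Y), (14,Y), (15,Y), (17,X), (18,X), (24,Y), (29,X), (29,Y)
ranks: 7->1, 8->2, 12->3, 13->4, 14->5, 15->6, 17->7, 18->8, 24->9, 29->10.5, 29->10.5
Step 2: Rank sum for X: R1 = 1 + 3 + 7 + 8 + 10.5 = 29.5.
Step 3: U_X = R1 - n1(n1+1)/2 = 29.5 - 5*6/2 = 29.5 - 15 = 14.5.
       U_Y = n1*n2 - U_X = 30 - 14.5 = 15.5.
Step 4: Ties are present, so use the tie-corrected normal approximation (with continuity correction) for the p-value.
Step 5: p-value = 1.000000; compare to alpha = 0.1. fail to reject H0.

U_X = 14.5, p = 1.000000, fail to reject H0 at alpha = 0.1.


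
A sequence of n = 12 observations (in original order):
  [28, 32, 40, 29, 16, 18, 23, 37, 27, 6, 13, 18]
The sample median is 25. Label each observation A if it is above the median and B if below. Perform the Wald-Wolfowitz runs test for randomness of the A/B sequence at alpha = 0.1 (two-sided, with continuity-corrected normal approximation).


Step 1: Compute median = 25; label A = above, B = below.
Labels in order: AAAABBBAABBB  (n_A = 6, n_B = 6)
Step 2: Count runs R = 4.
Step 3: Under H0 (random ordering), E[R] = 2*n_A*n_B/(n_A+n_B) + 1 = 2*6*6/12 + 1 = 7.0000.
        Var[R] = 2*n_A*n_B*(2*n_A*n_B - n_A - n_B) / ((n_A+n_B)^2 * (n_A+n_B-1)) = 4320/1584 = 2.7273.
        SD[R] = 1.6514.
Step 4: Continuity-corrected z = (R + 0.5 - E[R]) / SD[R] = (4 + 0.5 - 7.0000) / 1.6514 = -1.5138.
Step 5: Two-sided p-value via normal approximation = 2*(1 - Phi(|z|)) = 0.130070.
Step 6: alpha = 0.1. fail to reject H0.

R = 4, z = -1.5138, p = 0.130070, fail to reject H0.


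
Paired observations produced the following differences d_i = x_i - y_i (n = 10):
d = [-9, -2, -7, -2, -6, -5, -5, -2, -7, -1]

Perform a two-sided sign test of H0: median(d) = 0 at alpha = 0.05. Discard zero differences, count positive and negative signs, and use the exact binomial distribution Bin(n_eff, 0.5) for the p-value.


Step 1: Discard zero differences. Original n = 10; n_eff = number of nonzero differences = 10.
Nonzero differences (with sign): -9, -2, -7, -2, -6, -5, -5, -2, -7, -1
Step 2: Count signs: positive = 0, negative = 10.
Step 3: Under H0: P(positive) = 0.5, so the number of positives S ~ Bin(10, 0.5).
Step 4: Two-sided exact p-value = sum of Bin(10,0.5) probabilities at or below the observed probability = 0.001953.
Step 5: alpha = 0.05. reject H0.

n_eff = 10, pos = 0, neg = 10, p = 0.001953, reject H0.


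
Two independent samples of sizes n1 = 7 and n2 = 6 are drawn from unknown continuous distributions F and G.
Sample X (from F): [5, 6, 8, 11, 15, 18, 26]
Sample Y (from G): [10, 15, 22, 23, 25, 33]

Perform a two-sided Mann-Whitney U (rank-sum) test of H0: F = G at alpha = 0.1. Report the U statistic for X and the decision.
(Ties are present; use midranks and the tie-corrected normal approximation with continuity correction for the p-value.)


Step 1: Combine and sort all 13 observations; assign midranks.
sorted (value, group): (5,X), (6,X), (8,X), (10,Y), (11,X), (15,X), (15,Y), (18,X), (22,Y), (23,Y), (25,Y), (26,X), (33,Y)
ranks: 5->1, 6->2, 8->3, 10->4, 11->5, 15->6.5, 15->6.5, 18->8, 22->9, 23->10, 25->11, 26->12, 33->13
Step 2: Rank sum for X: R1 = 1 + 2 + 3 + 5 + 6.5 + 8 + 12 = 37.5.
Step 3: U_X = R1 - n1(n1+1)/2 = 37.5 - 7*8/2 = 37.5 - 28 = 9.5.
       U_Y = n1*n2 - U_X = 42 - 9.5 = 32.5.
Step 4: Ties are present, so use the tie-corrected normal approximation (with continuity correction) for the p-value.
Step 5: p-value = 0.115582; compare to alpha = 0.1. fail to reject H0.

U_X = 9.5, p = 0.115582, fail to reject H0 at alpha = 0.1.


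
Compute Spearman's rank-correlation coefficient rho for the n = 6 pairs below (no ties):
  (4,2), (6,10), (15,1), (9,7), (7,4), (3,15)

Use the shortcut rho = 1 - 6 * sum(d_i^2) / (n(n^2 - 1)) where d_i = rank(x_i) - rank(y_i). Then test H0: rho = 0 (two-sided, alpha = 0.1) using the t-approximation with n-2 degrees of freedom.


Step 1: Rank x and y separately (midranks; no ties here).
rank(x): 4->2, 6->3, 15->6, 9->5, 7->4, 3->1
rank(y): 2->2, 10->5, 1->1, 7->4, 4->3, 15->6
Step 2: d_i = R_x(i) - R_y(i); compute d_i^2.
  (2-2)^2=0, (3-5)^2=4, (6-1)^2=25, (5-4)^2=1, (4-3)^2=1, (1-6)^2=25
sum(d^2) = 56.
Step 3: rho = 1 - 6*56 / (6*(6^2 - 1)) = 1 - 336/210 = -0.600000.
Step 4: Under H0, t = rho * sqrt((n-2)/(1-rho^2)) = -1.5000 ~ t(4).
Step 5: Two-sided p-value from the t-distribution with 4 df = 0.208000.
Step 6: alpha = 0.1. fail to reject H0.

rho = -0.6000, p = 0.208000, fail to reject H0 at alpha = 0.1.


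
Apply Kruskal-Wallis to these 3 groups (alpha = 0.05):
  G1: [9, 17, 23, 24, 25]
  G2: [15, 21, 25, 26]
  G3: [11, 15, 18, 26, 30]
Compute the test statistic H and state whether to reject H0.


Step 1: Combine all N = 14 observations and assign midranks.
sorted (value, group, rank): (9,G1,1), (11,G3,2), (15,G2,3.5), (15,G3,3.5), (17,G1,5), (18,G3,6), (21,G2,7), (23,G1,8), (24,G1,9), (25,G1,10.5), (25,G2,10.5), (26,G2,12.5), (26,G3,12.5), (30,G3,14)
Step 2: Sum ranks within each group.
R_1 = 33.5 (n_1 = 5)
R_2 = 33.5 (n_2 = 4)
R_3 = 38 (n_3 = 5)
Step 3: H = 12/(N(N+1)) * sum(R_i^2/n_i) - 3(N+1)
     = 12/(14*15) * (33.5^2/5 + 33.5^2/4 + 38^2/5) - 3*15
     = 0.057143 * 793.812 - 45
     = 0.360714.
Step 4: Ties present; correction factor C = 1 - 18/(14^3 - 14) = 0.993407. Corrected H = 0.360714 / 0.993407 = 0.363108.
Step 5: Under H0, H ~ chi^2(2); p-value = 0.833973.
Step 6: alpha = 0.05. fail to reject H0.

H = 0.3631, df = 2, p = 0.833973, fail to reject H0.


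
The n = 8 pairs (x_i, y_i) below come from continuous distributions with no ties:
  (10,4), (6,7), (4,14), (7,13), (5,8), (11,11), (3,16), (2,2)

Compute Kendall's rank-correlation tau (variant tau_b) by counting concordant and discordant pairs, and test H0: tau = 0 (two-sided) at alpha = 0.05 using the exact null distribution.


Step 1: Enumerate the 28 unordered pairs (i,j) with i<j and classify each by sign(x_j-x_i) * sign(y_j-y_i).
  (1,2):dx=-4,dy=+3->D; (1,3):dx=-6,dy=+10->D; (1,4):dx=-3,dy=+9->D; (1,5):dx=-5,dy=+4->D
  (1,6):dx=+1,dy=+7->C; (1,7):dx=-7,dy=+12->D; (1,8):dx=-8,dy=-2->C; (2,3):dx=-2,dy=+7->D
  (2,4):dx=+1,dy=+6->C; (2,5):dx=-1,dy=+1->D; (2,6):dx=+5,dy=+4->C; (2,7):dx=-3,dy=+9->D
  (2,8):dx=-4,dy=-5->C; (3,4):dx=+3,dy=-1->D; (3,5):dx=+1,dy=-6->D; (3,6):dx=+7,dy=-3->D
  (3,7):dx=-1,dy=+2->D; (3,8):dx=-2,dy=-12->C; (4,5):dx=-2,dy=-5->C; (4,6):dx=+4,dy=-2->D
  (4,7):dx=-4,dy=+3->D; (4,8):dx=-5,dy=-11->C; (5,6):dx=+6,dy=+3->C; (5,7):dx=-2,dy=+8->D
  (5,8):dx=-3,dy=-6->C; (6,7):dx=-8,dy=+5->D; (6,8):dx=-9,dy=-9->C; (7,8):dx=-1,dy=-14->C
Step 2: C = 12, D = 16, total pairs = 28.
Step 3: tau = (C - D)/(n(n-1)/2) = (12 - 16)/28 = -0.142857.
Step 4: Exact two-sided p-value (enumerate n! = 40320 permutations of y under H0): p = 0.719544.
Step 5: alpha = 0.05. fail to reject H0.

tau_b = -0.1429 (C=12, D=16), p = 0.719544, fail to reject H0.


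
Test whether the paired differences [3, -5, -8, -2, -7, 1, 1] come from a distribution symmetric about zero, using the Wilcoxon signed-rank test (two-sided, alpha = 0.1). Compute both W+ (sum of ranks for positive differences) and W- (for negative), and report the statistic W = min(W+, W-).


Step 1: Drop any zero differences (none here) and take |d_i|.
|d| = [3, 5, 8, 2, 7, 1, 1]
Step 2: Midrank |d_i| (ties get averaged ranks).
ranks: |3|->4, |5|->5, |8|->7, |2|->3, |7|->6, |1|->1.5, |1|->1.5
Step 3: Attach original signs; sum ranks with positive sign and with negative sign.
W+ = 4 + 1.5 + 1.5 = 7
W- = 5 + 7 + 3 + 6 = 21
(Check: W+ + W- = 28 should equal n(n+1)/2 = 28.)
Step 4: Test statistic W = min(W+, W-) = 7.
Step 5: Ties in |d|, so use the tie-corrected normal approximation.
        E[W] = n(n+1)/4 = 7*8/4 = 14.
        Tie groups: |d|=1 (t=2); sum(t^3 - t) = 6.
        Var[W] = n(n+1)(2n+1)/24 - sum(t^3-t)/48 = 840/24 - 6/48 = 34.875.
        z = (W - E[W]) / sqrt(Var[W]) = (7 - 14) / 5.9055 = -1.1853.
        Two-sided p = 2*Phi(z) = 0.235885.
Step 6: alpha = 0.1. fail to reject H0.

W+ = 7, W- = 21, W = min = 7, p = 0.235885, fail to reject H0.


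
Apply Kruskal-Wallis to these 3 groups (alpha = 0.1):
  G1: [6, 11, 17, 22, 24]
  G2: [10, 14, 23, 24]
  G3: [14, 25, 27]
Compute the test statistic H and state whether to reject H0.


Step 1: Combine all N = 12 observations and assign midranks.
sorted (value, group, rank): (6,G1,1), (10,G2,2), (11,G1,3), (14,G2,4.5), (14,G3,4.5), (17,G1,6), (22,G1,7), (23,G2,8), (24,G1,9.5), (24,G2,9.5), (25,G3,11), (27,G3,12)
Step 2: Sum ranks within each group.
R_1 = 26.5 (n_1 = 5)
R_2 = 24 (n_2 = 4)
R_3 = 27.5 (n_3 = 3)
Step 3: H = 12/(N(N+1)) * sum(R_i^2/n_i) - 3(N+1)
     = 12/(12*13) * (26.5^2/5 + 24^2/4 + 27.5^2/3) - 3*13
     = 0.076923 * 536.533 - 39
     = 2.271795.
Step 4: Ties present; correction factor C = 1 - 12/(12^3 - 12) = 0.993007. Corrected H = 2.271795 / 0.993007 = 2.287793.
Step 5: Under H0, H ~ chi^2(2); p-value = 0.318575.
Step 6: alpha = 0.1. fail to reject H0.

H = 2.2878, df = 2, p = 0.318575, fail to reject H0.


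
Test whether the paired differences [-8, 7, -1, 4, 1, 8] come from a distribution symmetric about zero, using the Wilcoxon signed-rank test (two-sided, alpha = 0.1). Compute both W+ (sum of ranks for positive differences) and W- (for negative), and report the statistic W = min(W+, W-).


Step 1: Drop any zero differences (none here) and take |d_i|.
|d| = [8, 7, 1, 4, 1, 8]
Step 2: Midrank |d_i| (ties get averaged ranks).
ranks: |8|->5.5, |7|->4, |1|->1.5, |4|->3, |1|->1.5, |8|->5.5
Step 3: Attach original signs; sum ranks with positive sign and with negative sign.
W+ = 4 + 3 + 1.5 + 5.5 = 14
W- = 5.5 + 1.5 = 7
(Check: W+ + W- = 21 should equal n(n+1)/2 = 21.)
Step 4: Test statistic W = min(W+, W-) = 7.
Step 5: Ties in |d|, so use the tie-corrected normal approximation.
        E[W] = n(n+1)/4 = 6*7/4 = 10.5.
        Tie groups: |d|=1 (t=2), |d|=8 (t=2); sum(t^3 - t) = 12.
        Var[W] = n(n+1)(2n+1)/24 - sum(t^3-t)/48 = 546/24 - 12/48 = 22.5.
        z = (W - E[W]) / sqrt(Var[W]) = (7 - 10.5) / 4.7434 = -0.7379.
        Two-sided p = 2*Phi(z) = 0.460597.
Step 6: alpha = 0.1. fail to reject H0.

W+ = 14, W- = 7, W = min = 7, p = 0.460597, fail to reject H0.


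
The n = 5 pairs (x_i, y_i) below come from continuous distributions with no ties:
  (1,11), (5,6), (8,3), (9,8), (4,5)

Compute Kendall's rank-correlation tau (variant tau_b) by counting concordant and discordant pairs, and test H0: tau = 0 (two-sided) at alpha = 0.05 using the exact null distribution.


Step 1: Enumerate the 10 unordered pairs (i,j) with i<j and classify each by sign(x_j-x_i) * sign(y_j-y_i).
  (1,2):dx=+4,dy=-5->D; (1,3):dx=+7,dy=-8->D; (1,4):dx=+8,dy=-3->D; (1,5):dx=+3,dy=-6->D
  (2,3):dx=+3,dy=-3->D; (2,4):dx=+4,dy=+2->C; (2,5):dx=-1,dy=-1->C; (3,4):dx=+1,dy=+5->C
  (3,5):dx=-4,dy=+2->D; (4,5):dx=-5,dy=-3->C
Step 2: C = 4, D = 6, total pairs = 10.
Step 3: tau = (C - D)/(n(n-1)/2) = (4 - 6)/10 = -0.200000.
Step 4: Exact two-sided p-value (enumerate n! = 120 permutations of y under H0): p = 0.816667.
Step 5: alpha = 0.05. fail to reject H0.

tau_b = -0.2000 (C=4, D=6), p = 0.816667, fail to reject H0.


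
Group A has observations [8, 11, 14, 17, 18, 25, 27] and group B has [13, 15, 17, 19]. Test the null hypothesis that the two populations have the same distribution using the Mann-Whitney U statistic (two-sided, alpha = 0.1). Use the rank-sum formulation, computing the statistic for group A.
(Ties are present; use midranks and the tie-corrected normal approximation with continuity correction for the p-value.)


Step 1: Combine and sort all 11 observations; assign midranks.
sorted (value, group): (8,X), (11,X), (13,Y), (14,X), (15,Y), (17,X), (17,Y), (18,X), (19,Y), (25,X), (27,X)
ranks: 8->1, 11->2, 13->3, 14->4, 15->5, 17->6.5, 17->6.5, 18->8, 19->9, 25->10, 27->11
Step 2: Rank sum for X: R1 = 1 + 2 + 4 + 6.5 + 8 + 10 + 11 = 42.5.
Step 3: U_X = R1 - n1(n1+1)/2 = 42.5 - 7*8/2 = 42.5 - 28 = 14.5.
       U_Y = n1*n2 - U_X = 28 - 14.5 = 13.5.
Step 4: Ties are present, so use the tie-corrected normal approximation (with continuity correction) for the p-value.
Step 5: p-value = 1.000000; compare to alpha = 0.1. fail to reject H0.

U_X = 14.5, p = 1.000000, fail to reject H0 at alpha = 0.1.


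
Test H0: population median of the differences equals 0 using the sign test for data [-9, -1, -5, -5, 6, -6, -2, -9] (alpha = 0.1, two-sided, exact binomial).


Step 1: Discard zero differences. Original n = 8; n_eff = number of nonzero differences = 8.
Nonzero differences (with sign): -9, -1, -5, -5, +6, -6, -2, -9
Step 2: Count signs: positive = 1, negative = 7.
Step 3: Under H0: P(positive) = 0.5, so the number of positives S ~ Bin(8, 0.5).
Step 4: Two-sided exact p-value = sum of Bin(8,0.5) probabilities at or below the observed probability = 0.070312.
Step 5: alpha = 0.1. reject H0.

n_eff = 8, pos = 1, neg = 7, p = 0.070312, reject H0.


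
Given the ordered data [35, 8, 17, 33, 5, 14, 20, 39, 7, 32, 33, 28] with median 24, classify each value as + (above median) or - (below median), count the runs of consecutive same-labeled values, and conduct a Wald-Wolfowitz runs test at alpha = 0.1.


Step 1: Compute median = 24; label A = above, B = below.
Labels in order: ABBABBBABAAA  (n_A = 6, n_B = 6)
Step 2: Count runs R = 7.
Step 3: Under H0 (random ordering), E[R] = 2*n_A*n_B/(n_A+n_B) + 1 = 2*6*6/12 + 1 = 7.0000.
        Var[R] = 2*n_A*n_B*(2*n_A*n_B - n_A - n_B) / ((n_A+n_B)^2 * (n_A+n_B-1)) = 4320/1584 = 2.7273.
        SD[R] = 1.6514.
Step 4: R = E[R], so z = 0 with no continuity correction.
Step 5: Two-sided p-value via normal approximation = 2*(1 - Phi(|z|)) = 1.000000.
Step 6: alpha = 0.1. fail to reject H0.

R = 7, z = 0.0000, p = 1.000000, fail to reject H0.


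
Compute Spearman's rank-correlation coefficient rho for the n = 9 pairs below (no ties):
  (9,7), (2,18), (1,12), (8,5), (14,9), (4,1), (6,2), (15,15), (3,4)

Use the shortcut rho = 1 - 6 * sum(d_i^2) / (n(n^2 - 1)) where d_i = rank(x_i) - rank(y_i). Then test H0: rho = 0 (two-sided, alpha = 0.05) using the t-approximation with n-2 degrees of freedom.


Step 1: Rank x and y separately (midranks; no ties here).
rank(x): 9->7, 2->2, 1->1, 8->6, 14->8, 4->4, 6->5, 15->9, 3->3
rank(y): 7->5, 18->9, 12->7, 5->4, 9->6, 1->1, 2->2, 15->8, 4->3
Step 2: d_i = R_x(i) - R_y(i); compute d_i^2.
  (7-5)^2=4, (2-9)^2=49, (1-7)^2=36, (6-4)^2=4, (8-6)^2=4, (4-1)^2=9, (5-2)^2=9, (9-8)^2=1, (3-3)^2=0
sum(d^2) = 116.
Step 3: rho = 1 - 6*116 / (9*(9^2 - 1)) = 1 - 696/720 = 0.033333.
Step 4: Under H0, t = rho * sqrt((n-2)/(1-rho^2)) = 0.0882 ~ t(7).
Step 5: Two-sided p-value from the t-distribution with 7 df = 0.932157.
Step 6: alpha = 0.05. fail to reject H0.

rho = 0.0333, p = 0.932157, fail to reject H0 at alpha = 0.05.


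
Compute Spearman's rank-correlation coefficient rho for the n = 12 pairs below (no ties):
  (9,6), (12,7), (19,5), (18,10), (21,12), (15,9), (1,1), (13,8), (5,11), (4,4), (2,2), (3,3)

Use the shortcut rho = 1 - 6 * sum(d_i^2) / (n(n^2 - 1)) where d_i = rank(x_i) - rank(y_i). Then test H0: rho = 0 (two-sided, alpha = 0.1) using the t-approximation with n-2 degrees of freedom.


Step 1: Rank x and y separately (midranks; no ties here).
rank(x): 9->6, 12->7, 19->11, 18->10, 21->12, 15->9, 1->1, 13->8, 5->5, 4->4, 2->2, 3->3
rank(y): 6->6, 7->7, 5->5, 10->10, 12->12, 9->9, 1->1, 8->8, 11->11, 4->4, 2->2, 3->3
Step 2: d_i = R_x(i) - R_y(i); compute d_i^2.
  (6-6)^2=0, (7-7)^2=0, (11-5)^2=36, (10-10)^2=0, (12-12)^2=0, (9-9)^2=0, (1-1)^2=0, (8-8)^2=0, (5-11)^2=36, (4-4)^2=0, (2-2)^2=0, (3-3)^2=0
sum(d^2) = 72.
Step 3: rho = 1 - 6*72 / (12*(12^2 - 1)) = 1 - 432/1716 = 0.748252.
Step 4: Under H0, t = rho * sqrt((n-2)/(1-rho^2)) = 3.5667 ~ t(10).
Step 5: Two-sided p-value from the t-distribution with 10 df = 0.005124.
Step 6: alpha = 0.1. reject H0.

rho = 0.7483, p = 0.005124, reject H0 at alpha = 0.1.


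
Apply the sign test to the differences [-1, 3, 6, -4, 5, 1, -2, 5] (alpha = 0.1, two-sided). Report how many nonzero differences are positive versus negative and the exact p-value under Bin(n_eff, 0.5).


Step 1: Discard zero differences. Original n = 8; n_eff = number of nonzero differences = 8.
Nonzero differences (with sign): -1, +3, +6, -4, +5, +1, -2, +5
Step 2: Count signs: positive = 5, negative = 3.
Step 3: Under H0: P(positive) = 0.5, so the number of positives S ~ Bin(8, 0.5).
Step 4: Two-sided exact p-value = sum of Bin(8,0.5) probabilities at or below the observed probability = 0.726562.
Step 5: alpha = 0.1. fail to reject H0.

n_eff = 8, pos = 5, neg = 3, p = 0.726562, fail to reject H0.


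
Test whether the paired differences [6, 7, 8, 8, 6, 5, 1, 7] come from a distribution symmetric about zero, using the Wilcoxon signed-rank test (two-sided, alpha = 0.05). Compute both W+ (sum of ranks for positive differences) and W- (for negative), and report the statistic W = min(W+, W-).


Step 1: Drop any zero differences (none here) and take |d_i|.
|d| = [6, 7, 8, 8, 6, 5, 1, 7]
Step 2: Midrank |d_i| (ties get averaged ranks).
ranks: |6|->3.5, |7|->5.5, |8|->7.5, |8|->7.5, |6|->3.5, |5|->2, |1|->1, |7|->5.5
Step 3: Attach original signs; sum ranks with positive sign and with negative sign.
W+ = 3.5 + 5.5 + 7.5 + 7.5 + 3.5 + 2 + 1 + 5.5 = 36
W- = 0 = 0
(Check: W+ + W- = 36 should equal n(n+1)/2 = 36.)
Step 4: Test statistic W = min(W+, W-) = 0.
Step 5: Ties in |d|, so use the tie-corrected normal approximation.
        E[W] = n(n+1)/4 = 8*9/4 = 18.
        Tie groups: |d|=6 (t=2), |d|=7 (t=2), |d|=8 (t=2); sum(t^3 - t) = 18.
        Var[W] = n(n+1)(2n+1)/24 - sum(t^3-t)/48 = 1224/24 - 18/48 = 50.625.
        z = (W - E[W]) / sqrt(Var[W]) = (0 - 18) / 7.1151 = -2.5298.
        Two-sided p = 2*Phi(z) = 0.011412.
Step 6: alpha = 0.05. reject H0.

W+ = 36, W- = 0, W = min = 0, p = 0.011412, reject H0.


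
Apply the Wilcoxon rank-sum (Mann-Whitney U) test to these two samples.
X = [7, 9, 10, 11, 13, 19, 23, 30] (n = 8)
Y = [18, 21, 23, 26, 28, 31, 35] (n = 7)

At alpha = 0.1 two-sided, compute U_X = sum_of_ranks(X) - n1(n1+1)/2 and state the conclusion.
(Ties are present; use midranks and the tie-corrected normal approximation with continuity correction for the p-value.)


Step 1: Combine and sort all 15 observations; assign midranks.
sorted (value, group): (7,X), (9,X), (10,X), (11,X), (13,X), (18,Y), (19,X), (21,Y), (23,X), (23,Y), (26,Y), (28,Y), (30,X), (31,Y), (35,Y)
ranks: 7->1, 9->2, 10->3, 11->4, 13->5, 18->6, 19->7, 21->8, 23->9.5, 23->9.5, 26->11, 28->12, 30->13, 31->14, 35->15
Step 2: Rank sum for X: R1 = 1 + 2 + 3 + 4 + 5 + 7 + 9.5 + 13 = 44.5.
Step 3: U_X = R1 - n1(n1+1)/2 = 44.5 - 8*9/2 = 44.5 - 36 = 8.5.
       U_Y = n1*n2 - U_X = 56 - 8.5 = 47.5.
Step 4: Ties are present, so use the tie-corrected normal approximation (with continuity correction) for the p-value.
Step 5: p-value = 0.027751; compare to alpha = 0.1. reject H0.

U_X = 8.5, p = 0.027751, reject H0 at alpha = 0.1.


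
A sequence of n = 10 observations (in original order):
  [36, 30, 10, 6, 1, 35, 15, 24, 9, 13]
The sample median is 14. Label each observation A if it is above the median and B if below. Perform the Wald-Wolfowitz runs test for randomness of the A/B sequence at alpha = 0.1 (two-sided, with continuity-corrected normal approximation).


Step 1: Compute median = 14; label A = above, B = below.
Labels in order: AABBBAAABB  (n_A = 5, n_B = 5)
Step 2: Count runs R = 4.
Step 3: Under H0 (random ordering), E[R] = 2*n_A*n_B/(n_A+n_B) + 1 = 2*5*5/10 + 1 = 6.0000.
        Var[R] = 2*n_A*n_B*(2*n_A*n_B - n_A - n_B) / ((n_A+n_B)^2 * (n_A+n_B-1)) = 2000/900 = 2.2222.
        SD[R] = 1.4907.
Step 4: Continuity-corrected z = (R + 0.5 - E[R]) / SD[R] = (4 + 0.5 - 6.0000) / 1.4907 = -1.0062.
Step 5: Two-sided p-value via normal approximation = 2*(1 - Phi(|z|)) = 0.314305.
Step 6: alpha = 0.1. fail to reject H0.

R = 4, z = -1.0062, p = 0.314305, fail to reject H0.


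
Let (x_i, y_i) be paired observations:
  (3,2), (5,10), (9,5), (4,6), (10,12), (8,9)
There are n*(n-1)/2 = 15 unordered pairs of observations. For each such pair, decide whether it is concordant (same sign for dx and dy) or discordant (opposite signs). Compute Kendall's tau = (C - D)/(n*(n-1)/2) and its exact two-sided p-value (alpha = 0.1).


Step 1: Enumerate the 15 unordered pairs (i,j) with i<j and classify each by sign(x_j-x_i) * sign(y_j-y_i).
  (1,2):dx=+2,dy=+8->C; (1,3):dx=+6,dy=+3->C; (1,4):dx=+1,dy=+4->C; (1,5):dx=+7,dy=+10->C
  (1,6):dx=+5,dy=+7->C; (2,3):dx=+4,dy=-5->D; (2,4):dx=-1,dy=-4->C; (2,5):dx=+5,dy=+2->C
  (2,6):dx=+3,dy=-1->D; (3,4):dx=-5,dy=+1->D; (3,5):dx=+1,dy=+7->C; (3,6):dx=-1,dy=+4->D
  (4,5):dx=+6,dy=+6->C; (4,6):dx=+4,dy=+3->C; (5,6):dx=-2,dy=-3->C
Step 2: C = 11, D = 4, total pairs = 15.
Step 3: tau = (C - D)/(n(n-1)/2) = (11 - 4)/15 = 0.466667.
Step 4: Exact two-sided p-value (enumerate n! = 720 permutations of y under H0): p = 0.272222.
Step 5: alpha = 0.1. fail to reject H0.

tau_b = 0.4667 (C=11, D=4), p = 0.272222, fail to reject H0.


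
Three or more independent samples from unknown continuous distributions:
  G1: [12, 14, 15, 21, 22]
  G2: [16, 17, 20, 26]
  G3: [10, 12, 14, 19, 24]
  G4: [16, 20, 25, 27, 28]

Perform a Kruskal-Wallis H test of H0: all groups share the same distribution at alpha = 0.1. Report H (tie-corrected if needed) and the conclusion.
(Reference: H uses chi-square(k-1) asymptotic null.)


Step 1: Combine all N = 19 observations and assign midranks.
sorted (value, group, rank): (10,G3,1), (12,G1,2.5), (12,G3,2.5), (14,G1,4.5), (14,G3,4.5), (15,G1,6), (16,G2,7.5), (16,G4,7.5), (17,G2,9), (19,G3,10), (20,G2,11.5), (20,G4,11.5), (21,G1,13), (22,G1,14), (24,G3,15), (25,G4,16), (26,G2,17), (27,G4,18), (28,G4,19)
Step 2: Sum ranks within each group.
R_1 = 40 (n_1 = 5)
R_2 = 45 (n_2 = 4)
R_3 = 33 (n_3 = 5)
R_4 = 72 (n_4 = 5)
Step 3: H = 12/(N(N+1)) * sum(R_i^2/n_i) - 3(N+1)
     = 12/(19*20) * (40^2/5 + 45^2/4 + 33^2/5 + 72^2/5) - 3*20
     = 0.031579 * 2080.85 - 60
     = 5.711053.
Step 4: Ties present; correction factor C = 1 - 24/(19^3 - 19) = 0.996491. Corrected H = 5.711053 / 0.996491 = 5.731162.
Step 5: Under H0, H ~ chi^2(3); p-value = 0.125448.
Step 6: alpha = 0.1. fail to reject H0.

H = 5.7312, df = 3, p = 0.125448, fail to reject H0.


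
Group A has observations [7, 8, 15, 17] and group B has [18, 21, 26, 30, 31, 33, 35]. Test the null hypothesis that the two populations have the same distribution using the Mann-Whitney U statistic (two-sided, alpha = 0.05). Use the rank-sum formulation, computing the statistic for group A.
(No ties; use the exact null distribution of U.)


Step 1: Combine and sort all 11 observations; assign midranks.
sorted (value, group): (7,X), (8,X), (15,X), (17,X), (18,Y), (21,Y), (26,Y), (30,Y), (31,Y), (33,Y), (35,Y)
ranks: 7->1, 8->2, 15->3, 17->4, 18->5, 21->6, 26->7, 30->8, 31->9, 33->10, 35->11
Step 2: Rank sum for X: R1 = 1 + 2 + 3 + 4 = 10.
Step 3: U_X = R1 - n1(n1+1)/2 = 10 - 4*5/2 = 10 - 10 = 0.
       U_Y = n1*n2 - U_X = 28 - 0 = 28.
Step 4: No ties, so the exact null distribution of U (based on enumerating the C(11,4) = 330 equally likely rank assignments) gives the two-sided p-value.
Step 5: p-value = 0.006061; compare to alpha = 0.05. reject H0.

U_X = 0, p = 0.006061, reject H0 at alpha = 0.05.
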